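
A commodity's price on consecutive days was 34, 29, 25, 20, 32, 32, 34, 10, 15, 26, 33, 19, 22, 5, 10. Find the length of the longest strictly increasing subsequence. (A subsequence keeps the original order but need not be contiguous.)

Track the smallest tail for each achievable length (strict):
34 → extends → [34]
29 → replaces 34 → [29]
25 → replaces 29 → [25]
20 → replaces 25 → [20]
32 → extends → [20, 32]
32 → already a tail → [20, 32]
34 → extends → [20, 32, 34]
10 → replaces 20 → [10, 32, 34]
15 → replaces 32 → [10, 15, 34]
26 → replaces 34 → [10, 15, 26]
33 → extends → [10, 15, 26, 33]
19 → replaces 26 → [10, 15, 19, 33]
22 → replaces 33 → [10, 15, 19, 22]
5 → replaces 10 → [5, 15, 19, 22]
10 → replaces 15 → [5, 10, 19, 22]
Four tails, so the longest strictly increasing subsequence has length 4 (e.g. 10, 15, 26, 33).

4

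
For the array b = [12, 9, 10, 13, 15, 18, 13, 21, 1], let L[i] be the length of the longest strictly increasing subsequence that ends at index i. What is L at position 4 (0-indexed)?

4

dp[i] = 1 + max{dp[j] : j<i, b[j]<b[i]} (or 1 if no such j):
i:      0  1  2  3  4  5  6  7  8
b[i]:  12  9 10 13 15 18 13 21  1
dp:     1  1  2  3  4  5  3  6  1
At index 4 the value is 4.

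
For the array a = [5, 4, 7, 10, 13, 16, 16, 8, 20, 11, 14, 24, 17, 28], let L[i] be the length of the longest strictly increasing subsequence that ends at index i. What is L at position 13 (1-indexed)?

6

dp[i] = 1 + max{dp[j] : j<i, a[j]<a[i]} (or 1 if no such j):
i:      1  2  3  4  5  6  7  8  9 10 11 12 13 14
a[i]:   5  4  7 10 13 16 16  8 20 11 14 24 17 28
dp:     1  1  2  3  4  5  5  3  6  4  5  7  6  8
At index 13 the value is 6.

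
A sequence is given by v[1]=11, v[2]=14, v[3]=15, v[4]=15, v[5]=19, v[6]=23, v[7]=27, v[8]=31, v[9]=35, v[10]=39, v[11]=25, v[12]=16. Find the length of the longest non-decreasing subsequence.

10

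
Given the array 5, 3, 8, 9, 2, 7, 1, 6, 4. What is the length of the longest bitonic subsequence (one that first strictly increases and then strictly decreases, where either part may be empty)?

6

inc[i] = longest strictly increasing subsequence ending at i; dec[i] = longest strictly decreasing subsequence starting at i:
i:     1 2 3 4 5 6 7 8 9
a[i]:  5 3 8 9 2 7 1 6 4
inc:   1 1 2 3 1 2 1 2 2
dec:   4 3 4 4 2 3 1 2 1
Best peak at i=4 (value 9): inc=3, dec=4, length 3+4−1 = 6.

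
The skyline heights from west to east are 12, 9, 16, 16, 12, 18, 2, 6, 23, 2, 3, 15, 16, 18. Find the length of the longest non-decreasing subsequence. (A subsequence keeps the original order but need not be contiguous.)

6

Track the smallest tail for each achievable length (allowing ties):
12 → extends → [12]
9 → replaces 12 → [9]
16 → extends → [9, 16]
16 → extends → [9, 16, 16]
12 → replaces 16 → [9, 12, 16]
18 → extends → [9, 12, 16, 18]
2 → replaces 9 → [2, 12, 16, 18]
6 → replaces 12 → [2, 6, 16, 18]
23 → extends → [2, 6, 16, 18, 23]
2 → replaces 6 → [2, 2, 16, 18, 23]
3 → replaces 16 → [2, 2, 3, 18, 23]
15 → replaces 18 → [2, 2, 3, 15, 23]
16 → replaces 23 → [2, 2, 3, 15, 16]
18 → extends → [2, 2, 3, 15, 16, 18]
Six tails, so the longest non-decreasing subsequence has length 6 (e.g. 2, 2, 3, 15, 16, 18).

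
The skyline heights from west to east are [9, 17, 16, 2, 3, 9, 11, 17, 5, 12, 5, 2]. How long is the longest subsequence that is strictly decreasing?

Let dp[i] be the longest strictly decreasing subsequence ending at i:
i:      1  2  3  4  5  6  7  8  9 10 11 12
a[i]:   9 17 16  2  3  9 11 17  5 12  5  2
dp:     1  1  2  3  3  3  3  1  4  3  4  5
Maximum is 5.

5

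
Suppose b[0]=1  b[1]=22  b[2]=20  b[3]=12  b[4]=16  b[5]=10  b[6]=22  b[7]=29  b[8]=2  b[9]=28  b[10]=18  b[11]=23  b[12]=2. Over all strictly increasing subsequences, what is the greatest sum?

Let S[i] be the best sum of a strictly increasing subsequence ending at i:
i:      0  1  2  3  4  5  6  7  8  9 10 11 12
b[i]:   1 22 20 12 16 10 22 29  2 28 18 23  2
S:      1 23 21 13 29 11 51 80  3 79 47 74  3
Maximum is 80 (e.g. 1 + 12 + 16 + 22 + 29).

80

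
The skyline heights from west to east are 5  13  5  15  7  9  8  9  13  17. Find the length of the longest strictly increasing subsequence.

Let dp[i] be the length of the longest such subsequence ending at index i:
i:      1  2  3  4  5  6  7  8  9 10
a[i]:   5 13  5 15  7  9  8  9 13 17
dp:     1  2  1  3  2  3  3  4  5  6
Maximum dp value is 6.

6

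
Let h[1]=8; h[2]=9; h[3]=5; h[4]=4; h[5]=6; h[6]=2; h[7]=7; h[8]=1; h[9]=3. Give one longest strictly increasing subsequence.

Patience tails give the LIS length; then backtrack through the dp parents:
8 → extends → [8]
9 → extends → [8, 9]
5 → replaces 8 → [5, 9]
4 → replaces 5 → [4, 9]
6 → replaces 9 → [4, 6]
2 → replaces 4 → [2, 6]
7 → extends → [2, 6, 7]
1 → replaces 2 → [1, 6, 7]
3 → replaces 6 → [1, 3, 7]
Length 3; one witness is 5, 6, 7.

5, 6, 7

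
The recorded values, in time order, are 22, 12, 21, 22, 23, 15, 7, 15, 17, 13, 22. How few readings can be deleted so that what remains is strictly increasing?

7

Fewest deletions = n − (longest strictly increasing subsequence).
i:      1  2  3  4  5  6  7  8  9 10 11
a[i]:  22 12 21 22 23 15  7 15 17 13 22
dp:     1  1  2  3  4  2  1  2  3  2  4
max dp = 4, so deletions = 11 − 4 = 7.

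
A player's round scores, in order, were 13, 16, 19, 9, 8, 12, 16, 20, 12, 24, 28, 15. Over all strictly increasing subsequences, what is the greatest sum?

120

Let S[i] be the best sum of a strictly increasing subsequence ending at i:
i:       1   2   3   4   5   6   7   8   9  10  11  12
a[i]:   13  16  19   9   8  12  16  20  12  24  28  15
S:      13  29  48   9   8  21  37  68  21  92 120  36
Maximum is 120 (e.g. 13 + 16 + 19 + 20 + 24 + 28).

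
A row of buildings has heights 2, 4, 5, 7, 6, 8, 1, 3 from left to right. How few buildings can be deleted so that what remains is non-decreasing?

Fewest deletions = n − (longest non-decreasing subsequence).
Patience tails:
2 → extends → [2]
4 → extends → [2, 4]
5 → extends → [2, 4, 5]
7 → extends → [2, 4, 5, 7]
6 → replaces 7 → [2, 4, 5, 6]
8 → extends → [2, 4, 5, 6, 8]
1 → replaces 2 → [1, 4, 5, 6, 8]
3 → replaces 4 → [1, 3, 5, 6, 8]
Longest non-decreasing subsequence has length 5, so deletions = 8 − 5 = 3.

3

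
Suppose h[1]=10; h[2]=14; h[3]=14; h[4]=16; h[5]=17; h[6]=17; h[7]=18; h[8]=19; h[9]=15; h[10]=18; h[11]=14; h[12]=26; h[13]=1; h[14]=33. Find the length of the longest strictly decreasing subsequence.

4

Negate each value so 'decreasing' becomes 'increasing', then run patience tails on the negated sequence:
-10 → extends → [-10]
-14 → replaces -10 → [-14]
-14 → already a tail → [-14]
-16 → replaces -14 → [-16]
-17 → replaces -16 → [-17]
-17 → already a tail → [-17]
-18 → replaces -17 → [-18]
-19 → replaces -18 → [-19]
-15 → extends → [-19, -15]
-18 → replaces -15 → [-19, -18]
-14 → extends → [-19, -18, -14]
-26 → replaces -19 → [-26, -18, -14]
-1 → extends → [-26, -18, -14, -1]
-33 → replaces -26 → [-33, -18, -14, -1]
Four tails, so the longest strictly decreasing subsequence of the original has length 4.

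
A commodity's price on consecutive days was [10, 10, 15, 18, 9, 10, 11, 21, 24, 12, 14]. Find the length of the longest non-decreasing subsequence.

Track the smallest tail for each achievable length (allowing ties):
10 → extends → [10]
10 → extends → [10, 10]
15 → extends → [10, 10, 15]
18 → extends → [10, 10, 15, 18]
9 → replaces 10 → [9, 10, 15, 18]
10 → replaces 15 → [9, 10, 10, 18]
11 → replaces 18 → [9, 10, 10, 11]
21 → extends → [9, 10, 10, 11, 21]
24 → extends → [9, 10, 10, 11, 21, 24]
12 → replaces 21 → [9, 10, 10, 11, 12, 24]
14 → replaces 24 → [9, 10, 10, 11, 12, 14]
Six tails, so the longest non-decreasing subsequence has length 6 (e.g. 10, 10, 15, 18, 21, 24).

6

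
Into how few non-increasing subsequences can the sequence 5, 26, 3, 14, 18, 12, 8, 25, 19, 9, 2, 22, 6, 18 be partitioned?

5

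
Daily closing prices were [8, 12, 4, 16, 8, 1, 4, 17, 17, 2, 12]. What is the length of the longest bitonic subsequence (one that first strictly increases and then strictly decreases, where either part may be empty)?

inc[i] = longest strictly increasing subsequence ending at i; dec[i] = longest strictly decreasing subsequence starting at i:
i:      1  2  3  4  5  6  7  8  9 10 11
a[i]:   8 12  4 16  8  1  4 17 17  2 12
inc:    1  2  1  3  2  1  2  4  4  2  3
dec:    3  4  2  4  3  1  2  2  2  1  1
Best peak at i=4 (value 16): inc=3, dec=4, length 3+4−1 = 6.

6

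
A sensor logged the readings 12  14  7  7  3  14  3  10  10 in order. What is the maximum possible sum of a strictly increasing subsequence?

Let S[i] be the best sum of a strictly increasing subsequence ending at i:
i:      1  2  3  4  5  6  7  8  9
a[i]:  12 14  7  7  3 14  3 10 10
S:     12 26  7  7  3 26  3 17 17
Maximum is 26 (e.g. 12 + 14).

26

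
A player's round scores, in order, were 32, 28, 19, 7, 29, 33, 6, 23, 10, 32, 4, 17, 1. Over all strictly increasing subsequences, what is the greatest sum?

90

Let S[i] be the best sum of a strictly increasing subsequence ending at i:
i:      1  2  3  4  5  6  7  8  9 10 11 12 13
a[i]:  32 28 19  7 29 33  6 23 10 32  4 17  1
S:     32 28 19  7 57 90  6 42 17 89  4 34  1
Maximum is 90 (e.g. 28 + 29 + 33).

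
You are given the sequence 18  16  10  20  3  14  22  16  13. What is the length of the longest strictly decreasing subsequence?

Negate each value so 'decreasing' becomes 'increasing', then run patience tails on the negated sequence:
-18 → extends → [-18]
-16 → extends → [-18, -16]
-10 → extends → [-18, -16, -10]
-20 → replaces -18 → [-20, -16, -10]
-3 → extends → [-20, -16, -10, -3]
-14 → replaces -10 → [-20, -16, -14, -3]
-22 → replaces -20 → [-22, -16, -14, -3]
-16 → already a tail → [-22, -16, -14, -3]
-13 → replaces -3 → [-22, -16, -14, -13]
Four tails, so the longest strictly decreasing subsequence of the original has length 4.

4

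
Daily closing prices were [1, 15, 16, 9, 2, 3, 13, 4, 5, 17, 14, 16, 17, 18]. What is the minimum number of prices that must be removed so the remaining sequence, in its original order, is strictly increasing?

Fewest deletions = n − (longest strictly increasing subsequence).
Patience tails:
1 → extends → [1]
15 → extends → [1, 15]
16 → extends → [1, 15, 16]
9 → replaces 15 → [1, 9, 16]
2 → replaces 9 → [1, 2, 16]
3 → replaces 16 → [1, 2, 3]
13 → extends → [1, 2, 3, 13]
4 → replaces 13 → [1, 2, 3, 4]
5 → extends → [1, 2, 3, 4, 5]
17 → extends → [1, 2, 3, 4, 5, 17]
14 → replaces 17 → [1, 2, 3, 4, 5, 14]
16 → extends → [1, 2, 3, 4, 5, 14, 16]
17 → extends → [1, 2, 3, 4, 5, 14, 16, 17]
18 → extends → [1, 2, 3, 4, 5, 14, 16, 17, 18]
Longest strictly increasing subsequence has length 9, so deletions = 14 − 9 = 5.

5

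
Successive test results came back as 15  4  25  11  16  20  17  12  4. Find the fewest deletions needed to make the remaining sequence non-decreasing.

Fewest deletions = n − (longest non-decreasing subsequence).
i:      1  2  3  4  5  6  7  8  9
a[i]:  15  4 25 11 16 20 17 12  4
dp:     1  1  2  2  3  4  4  3  2
max dp = 4, so deletions = 9 − 4 = 5.

5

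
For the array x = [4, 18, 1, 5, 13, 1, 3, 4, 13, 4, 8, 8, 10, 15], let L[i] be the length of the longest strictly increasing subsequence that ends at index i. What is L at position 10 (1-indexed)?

dp[i] = 1 + max{dp[j] : j<i, x[j]<x[i]} (or 1 if no such j):
i:      1  2  3  4  5  6  7  8  9 10 11 12 13 14
x[i]:   4 18  1  5 13  1  3  4 13  4  8  8 10 15
dp:     1  2  1  2  3  1  2  3  4  3  4  4  5  6
At index 10 the value is 3.

3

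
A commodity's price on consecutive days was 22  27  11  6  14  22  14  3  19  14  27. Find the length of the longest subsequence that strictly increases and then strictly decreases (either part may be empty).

inc[i] = longest strictly increasing subsequence ending at i; dec[i] = longest strictly decreasing subsequence starting at i:
i:      1  2  3  4  5  6  7  8  9 10 11
a[i]:  22 27 11  6 14 22 14  3 19 14 27
inc:    1  2  1  1  2  3  2  1  3  2  4
dec:    4  4  3  2  2  3  2  1  2  1  1
Best peak at i=2 (value 27): inc=2, dec=4, length 2+4−1 = 5.

5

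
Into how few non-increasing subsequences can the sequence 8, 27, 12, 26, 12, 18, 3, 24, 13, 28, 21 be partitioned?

5

Place each on the leftmost legal pile:
8 → new pile 1 (tops now [8])
27 → new pile 2 (tops now [8, 27])
12 → pile 2 (tops now [8, 12])
26 → new pile 3 (tops now [8, 12, 26])
12 → pile 2 (tops now [8, 12, 26])
18 → pile 3 (tops now [8, 12, 18])
3 → pile 1 (tops now [3, 12, 18])
24 → new pile 4 (tops now [3, 12, 18, 24])
13 → pile 3 (tops now [3, 12, 13, 24])
28 → new pile 5 (tops now [3, 12, 13, 24, 28])
21 → pile 4 (tops now [3, 12, 13, 21, 28])
Five piles.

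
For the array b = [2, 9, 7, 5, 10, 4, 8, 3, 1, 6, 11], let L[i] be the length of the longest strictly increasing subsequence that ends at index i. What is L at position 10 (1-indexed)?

dp[i] = 1 + max{dp[j] : j<i, b[j]<b[i]} (or 1 if no such j):
i:      1  2  3  4  5  6  7  8  9 10 11
b[i]:   2  9  7  5 10  4  8  3  1  6 11
dp:     1  2  2  2  3  2  3  2  1  3  4
At index 10 the value is 3.

3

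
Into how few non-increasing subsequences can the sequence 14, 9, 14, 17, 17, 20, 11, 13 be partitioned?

4

Place each on the leftmost legal pile:
14 → new pile 1 (tops now [14])
9 → pile 1 (tops now [9])
14 → new pile 2 (tops now [9, 14])
17 → new pile 3 (tops now [9, 14, 17])
17 → pile 3 (tops now [9, 14, 17])
20 → new pile 4 (tops now [9, 14, 17, 20])
11 → pile 2 (tops now [9, 11, 17, 20])
13 → pile 3 (tops now [9, 11, 13, 20])
Four piles.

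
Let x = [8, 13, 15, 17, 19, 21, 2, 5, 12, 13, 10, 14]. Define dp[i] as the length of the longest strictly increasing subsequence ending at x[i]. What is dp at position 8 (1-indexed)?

dp[i] = 1 + max{dp[j] : j<i, x[j]<x[i]} (or 1 if no such j):
i:      1  2  3  4  5  6  7  8  9 10 11 12
x[i]:   8 13 15 17 19 21  2  5 12 13 10 14
dp:     1  2  3  4  5  6  1  2  3  4  3  5
At index 8 the value is 2.

2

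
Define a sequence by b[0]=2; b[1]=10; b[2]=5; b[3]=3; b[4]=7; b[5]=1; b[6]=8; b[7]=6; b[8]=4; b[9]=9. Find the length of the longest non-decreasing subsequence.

5

Let dp[i] be the length of the longest such subsequence ending at index i:
i:      0  1  2  3  4  5  6  7  8  9
b[i]:   2 10  5  3  7  1  8  6  4  9
dp:     1  2  2  2  3  1  4  3  3  5
Maximum dp value is 5.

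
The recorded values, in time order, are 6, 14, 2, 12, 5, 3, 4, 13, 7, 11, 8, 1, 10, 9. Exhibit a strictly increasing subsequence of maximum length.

Patience tails give the LIS length; then backtrack through the dp parents:
6 → extends → [6]
14 → extends → [6, 14]
2 → replaces 6 → [2, 14]
12 → replaces 14 → [2, 12]
5 → replaces 12 → [2, 5]
3 → replaces 5 → [2, 3]
4 → extends → [2, 3, 4]
13 → extends → [2, 3, 4, 13]
7 → replaces 13 → [2, 3, 4, 7]
11 → extends → [2, 3, 4, 7, 11]
8 → replaces 11 → [2, 3, 4, 7, 8]
1 → replaces 2 → [1, 3, 4, 7, 8]
10 → extends → [1, 3, 4, 7, 8, 10]
9 → replaces 10 → [1, 3, 4, 7, 8, 9]
Length 6; one witness is 2, 3, 4, 7, 8, 10.

2, 3, 4, 7, 8, 10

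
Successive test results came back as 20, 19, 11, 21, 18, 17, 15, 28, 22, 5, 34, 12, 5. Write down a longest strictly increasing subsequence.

20, 21, 28, 34

Patience tails give the LIS length; then backtrack through the dp parents:
20 → extends → [20]
19 → replaces 20 → [19]
11 → replaces 19 → [11]
21 → extends → [11, 21]
18 → replaces 21 → [11, 18]
17 → replaces 18 → [11, 17]
15 → replaces 17 → [11, 15]
28 → extends → [11, 15, 28]
22 → replaces 28 → [11, 15, 22]
5 → replaces 11 → [5, 15, 22]
34 → extends → [5, 15, 22, 34]
12 → replaces 15 → [5, 12, 22, 34]
5 → already a tail → [5, 12, 22, 34]
Length 4; one witness is 20, 21, 28, 34.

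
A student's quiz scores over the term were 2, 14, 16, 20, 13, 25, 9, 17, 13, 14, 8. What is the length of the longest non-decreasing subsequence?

5

Let dp[i] be the length of the longest such subsequence ending at index i:
i:      1  2  3  4  5  6  7  8  9 10 11
a[i]:   2 14 16 20 13 25  9 17 13 14  8
dp:     1  2  3  4  2  5  2  4  3  4  2
Maximum dp value is 5.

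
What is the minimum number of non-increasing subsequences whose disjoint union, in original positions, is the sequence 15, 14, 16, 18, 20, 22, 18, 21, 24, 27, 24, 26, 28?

Place each on the leftmost legal pile:
15 → new pile 1 (tops now [15])
14 → pile 1 (tops now [14])
16 → new pile 2 (tops now [14, 16])
18 → new pile 3 (tops now [14, 16, 18])
20 → new pile 4 (tops now [14, 16, 18, 20])
22 → new pile 5 (tops now [14, 16, 18, 20, 22])
18 → pile 3 (tops now [14, 16, 18, 20, 22])
21 → pile 5 (tops now [14, 16, 18, 20, 21])
24 → new pile 6 (tops now [14, 16, 18, 20, 21, 24])
27 → new pile 7 (tops now [14, 16, 18, 20, 21, 24, 27])
24 → pile 6 (tops now [14, 16, 18, 20, 21, 24, 27])
26 → pile 7 (tops now [14, 16, 18, 20, 21, 24, 26])
28 → new pile 8 (tops now [14, 16, 18, 20, 21, 24, 26, 28])
Eight piles.

8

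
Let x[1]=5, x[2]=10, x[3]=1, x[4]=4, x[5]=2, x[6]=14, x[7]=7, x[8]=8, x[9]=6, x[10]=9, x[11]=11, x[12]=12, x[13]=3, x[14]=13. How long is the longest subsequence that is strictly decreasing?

4

Let dp[i] be the longest strictly decreasing subsequence ending at i:
i:      1  2  3  4  5  6  7  8  9 10 11 12 13 14
x[i]:   5 10  1  4  2 14  7  8  6  9 11 12  3 13
dp:     1  1  2  2  3  1  2  2  3  2  2  2  4  2
Maximum is 4.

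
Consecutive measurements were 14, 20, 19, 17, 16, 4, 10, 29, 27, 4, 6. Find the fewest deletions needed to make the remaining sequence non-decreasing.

8

Fewest deletions = n − (longest non-decreasing subsequence).
Patience tails:
14 → extends → [14]
20 → extends → [14, 20]
19 → replaces 20 → [14, 19]
17 → replaces 19 → [14, 17]
16 → replaces 17 → [14, 16]
4 → replaces 14 → [4, 16]
10 → replaces 16 → [4, 10]
29 → extends → [4, 10, 29]
27 → replaces 29 → [4, 10, 27]
4 → replaces 10 → [4, 4, 27]
6 → replaces 27 → [4, 4, 6]
Longest non-decreasing subsequence has length 3, so deletions = 11 − 3 = 8.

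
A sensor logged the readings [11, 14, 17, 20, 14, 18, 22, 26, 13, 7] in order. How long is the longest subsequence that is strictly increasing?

6

Let dp[i] be the length of the longest such subsequence ending at index i:
i:      1  2  3  4  5  6  7  8  9 10
a[i]:  11 14 17 20 14 18 22 26 13  7
dp:     1  2  3  4  2  4  5  6  2  1
Maximum dp value is 6.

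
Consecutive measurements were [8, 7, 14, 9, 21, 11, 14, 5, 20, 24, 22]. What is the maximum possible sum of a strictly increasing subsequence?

Let S[i] be the best sum of a strictly increasing subsequence ending at i:
i:      1  2  3  4  5  6  7  8  9 10 11
a[i]:   8  7 14  9 21 11 14  5 20 24 22
S:      8  7 22 17 43 28 42  5 62 86 84
Maximum is 86 (e.g. 8 + 9 + 11 + 14 + 20 + 24).

86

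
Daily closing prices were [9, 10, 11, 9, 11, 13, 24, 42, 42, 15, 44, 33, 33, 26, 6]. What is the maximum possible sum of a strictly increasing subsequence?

Let S[i] be the best sum of a strictly increasing subsequence ending at i:
i:       1   2   3   4   5   6   7   8   9  10  11  12  13  14  15
a[i]:    9  10  11   9  11  13  24  42  42  15  44  33  33  26   6
S:       9  19  30   9  30  43  67 109 109  58 153 100 100  93   6
Maximum is 153 (e.g. 9 + 10 + 11 + 13 + 24 + 42 + 44).

153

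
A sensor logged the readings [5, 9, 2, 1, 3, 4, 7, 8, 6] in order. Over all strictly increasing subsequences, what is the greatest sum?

24

Let S[i] be the best sum of a strictly increasing subsequence ending at i:
i:      1  2  3  4  5  6  7  8  9
a[i]:   5  9  2  1  3  4  7  8  6
S:      5 14  2  1  5  9 16 24 15
Maximum is 24 (e.g. 2 + 3 + 4 + 7 + 8).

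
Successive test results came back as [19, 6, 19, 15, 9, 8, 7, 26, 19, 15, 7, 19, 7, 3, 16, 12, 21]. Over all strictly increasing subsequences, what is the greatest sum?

Let S[i] be the best sum of a strictly increasing subsequence ending at i:
i:      1  2  3  4  5  6  7  8  9 10 11 12 13 14 15 16 17
a[i]:  19  6 19 15  9  8  7 26 19 15  7 19  7  3 16 12 21
S:     19  6 25 21 15 14 13 51 40 30 13 49 13  3 46 27 70
Maximum is 70 (e.g. 6 + 9 + 15 + 19 + 21).

70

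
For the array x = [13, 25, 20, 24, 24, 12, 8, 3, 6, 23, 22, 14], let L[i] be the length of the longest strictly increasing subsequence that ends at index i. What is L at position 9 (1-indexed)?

dp[i] = 1 + max{dp[j] : j<i, x[j]<x[i]} (or 1 if no such j):
i:      1  2  3  4  5  6  7  8  9 10 11 12
x[i]:  13 25 20 24 24 12  8  3  6 23 22 14
dp:     1  2  2  3  3  1  1  1  2  3  3  3
At index 9 the value is 2.

2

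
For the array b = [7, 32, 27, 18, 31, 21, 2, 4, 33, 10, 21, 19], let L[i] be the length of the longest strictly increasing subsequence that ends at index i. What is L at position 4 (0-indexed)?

3

dp[i] = 1 + max{dp[j] : j<i, b[j]<b[i]} (or 1 if no such j):
i:      0  1  2  3  4  5  6  7  8  9 10 11
b[i]:   7 32 27 18 31 21  2  4 33 10 21 19
dp:     1  2  2  2  3  3  1  2  4  3  4  4
At index 4 the value is 3.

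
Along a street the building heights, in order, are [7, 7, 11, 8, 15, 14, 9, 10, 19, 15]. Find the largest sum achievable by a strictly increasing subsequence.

53

Let S[i] be the best sum of a strictly increasing subsequence ending at i:
i:      1  2  3  4  5  6  7  8  9 10
a[i]:   7  7 11  8 15 14  9 10 19 15
S:      7  7 18 15 33 32 24 34 53 49
Maximum is 53 (e.g. 7 + 8 + 9 + 10 + 19).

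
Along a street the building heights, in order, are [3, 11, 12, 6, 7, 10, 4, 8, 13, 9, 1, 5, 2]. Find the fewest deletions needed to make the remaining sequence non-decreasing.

8

Fewest deletions = n − (longest non-decreasing subsequence).
Patience tails:
3 → extends → [3]
11 → extends → [3, 11]
12 → extends → [3, 11, 12]
6 → replaces 11 → [3, 6, 12]
7 → replaces 12 → [3, 6, 7]
10 → extends → [3, 6, 7, 10]
4 → replaces 6 → [3, 4, 7, 10]
8 → replaces 10 → [3, 4, 7, 8]
13 → extends → [3, 4, 7, 8, 13]
9 → replaces 13 → [3, 4, 7, 8, 9]
1 → replaces 3 → [1, 4, 7, 8, 9]
5 → replaces 7 → [1, 4, 5, 8, 9]
2 → replaces 4 → [1, 2, 5, 8, 9]
Longest non-decreasing subsequence has length 5, so deletions = 13 − 5 = 8.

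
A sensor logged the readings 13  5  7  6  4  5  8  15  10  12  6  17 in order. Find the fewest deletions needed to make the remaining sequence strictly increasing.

Fewest deletions = n − (longest strictly increasing subsequence).
Patience tails:
13 → extends → [13]
5 → replaces 13 → [5]
7 → extends → [5, 7]
6 → replaces 7 → [5, 6]
4 → replaces 5 → [4, 6]
5 → replaces 6 → [4, 5]
8 → extends → [4, 5, 8]
15 → extends → [4, 5, 8, 15]
10 → replaces 15 → [4, 5, 8, 10]
12 → extends → [4, 5, 8, 10, 12]
6 → replaces 8 → [4, 5, 6, 10, 12]
17 → extends → [4, 5, 6, 10, 12, 17]
Longest strictly increasing subsequence has length 6, so deletions = 12 − 6 = 6.

6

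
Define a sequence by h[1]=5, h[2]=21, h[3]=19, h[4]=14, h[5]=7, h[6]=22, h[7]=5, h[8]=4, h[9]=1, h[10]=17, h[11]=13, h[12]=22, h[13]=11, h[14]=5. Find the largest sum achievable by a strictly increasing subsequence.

58

Let S[i] be the best sum of a strictly increasing subsequence ending at i:
i:      1  2  3  4  5  6  7  8  9 10 11 12 13 14
h[i]:   5 21 19 14  7 22  5  4  1 17 13 22 11  5
S:      5 26 24 19 12 48  5  4  1 36 25 58 23  9
Maximum is 58 (e.g. 5 + 14 + 17 + 22).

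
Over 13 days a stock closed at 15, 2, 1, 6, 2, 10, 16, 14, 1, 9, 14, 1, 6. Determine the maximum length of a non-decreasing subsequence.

5

Let dp[i] be the length of the longest such subsequence ending at index i:
i:      1  2  3  4  5  6  7  8  9 10 11 12 13
a[i]:  15  2  1  6  2 10 16 14  1  9 14  1  6
dp:     1  1  1  2  2  3  4  4  2  3  5  3  4
Maximum dp value is 5.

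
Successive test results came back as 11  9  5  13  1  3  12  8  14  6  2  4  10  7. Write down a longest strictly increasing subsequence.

1, 3, 12, 14

Patience tails give the LIS length; then backtrack through the dp parents:
11 → extends → [11]
9 → replaces 11 → [9]
5 → replaces 9 → [5]
13 → extends → [5, 13]
1 → replaces 5 → [1, 13]
3 → replaces 13 → [1, 3]
12 → extends → [1, 3, 12]
8 → replaces 12 → [1, 3, 8]
14 → extends → [1, 3, 8, 14]
6 → replaces 8 → [1, 3, 6, 14]
2 → replaces 3 → [1, 2, 6, 14]
4 → replaces 6 → [1, 2, 4, 14]
10 → replaces 14 → [1, 2, 4, 10]
7 → replaces 10 → [1, 2, 4, 7]
Length 4; one witness is 1, 3, 12, 14.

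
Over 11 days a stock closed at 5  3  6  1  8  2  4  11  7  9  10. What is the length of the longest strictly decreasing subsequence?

3

Let dp[i] be the longest strictly decreasing subsequence ending at i:
i:      1  2  3  4  5  6  7  8  9 10 11
a[i]:   5  3  6  1  8  2  4 11  7  9 10
dp:     1  2  1  3  1  3  2  1  2  2  2
Maximum is 3.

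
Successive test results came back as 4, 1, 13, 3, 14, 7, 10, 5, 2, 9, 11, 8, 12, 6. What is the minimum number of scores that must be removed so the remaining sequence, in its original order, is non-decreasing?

Fewest deletions = n − (longest non-decreasing subsequence).
i:      1  2  3  4  5  6  7  8  9 10 11 12 13 14
a[i]:   4  1 13  3 14  7 10  5  2  9 11  8 12  6
dp:     1  1  2  2  3  3  4  3  2  4  5  4  6  4
max dp = 6, so deletions = 14 − 6 = 8.

8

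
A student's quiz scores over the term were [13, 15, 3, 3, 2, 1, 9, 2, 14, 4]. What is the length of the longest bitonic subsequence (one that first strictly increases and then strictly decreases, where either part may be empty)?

inc[i] = longest strictly increasing subsequence ending at i; dec[i] = longest strictly decreasing subsequence starting at i:
i:      1  2  3  4  5  6  7  8  9 10
a[i]:  13 15  3  3  2  1  9  2 14  4
inc:    1  2  1  1  1  1  2  2  3  3
dec:    4  4  3  3  2  1  2  1  2  1
Best peak at i=2 (value 15): inc=2, dec=4, length 2+4−1 = 5.

5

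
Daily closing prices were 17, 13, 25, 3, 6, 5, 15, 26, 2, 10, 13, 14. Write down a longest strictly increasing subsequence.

Patience tails give the LIS length; then backtrack through the dp parents:
17 → extends → [17]
13 → replaces 17 → [13]
25 → extends → [13, 25]
3 → replaces 13 → [3, 25]
6 → replaces 25 → [3, 6]
5 → replaces 6 → [3, 5]
15 → extends → [3, 5, 15]
26 → extends → [3, 5, 15, 26]
2 → replaces 3 → [2, 5, 15, 26]
10 → replaces 15 → [2, 5, 10, 26]
13 → replaces 26 → [2, 5, 10, 13]
14 → extends → [2, 5, 10, 13, 14]
Length 5; one witness is 3, 6, 10, 13, 14.

3, 6, 10, 13, 14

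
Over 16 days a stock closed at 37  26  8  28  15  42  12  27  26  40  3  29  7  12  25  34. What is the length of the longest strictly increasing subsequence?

5

Track the smallest tail for each achievable length (strict):
37 → extends → [37]
26 → replaces 37 → [26]
8 → replaces 26 → [8]
28 → extends → [8, 28]
15 → replaces 28 → [8, 15]
42 → extends → [8, 15, 42]
12 → replaces 15 → [8, 12, 42]
27 → replaces 42 → [8, 12, 27]
26 → replaces 27 → [8, 12, 26]
40 → extends → [8, 12, 26, 40]
3 → replaces 8 → [3, 12, 26, 40]
29 → replaces 40 → [3, 12, 26, 29]
7 → replaces 12 → [3, 7, 26, 29]
12 → replaces 26 → [3, 7, 12, 29]
25 → replaces 29 → [3, 7, 12, 25]
34 → extends → [3, 7, 12, 25, 34]
Five tails, so the longest strictly increasing subsequence has length 5 (e.g. 8, 15, 27, 29, 34).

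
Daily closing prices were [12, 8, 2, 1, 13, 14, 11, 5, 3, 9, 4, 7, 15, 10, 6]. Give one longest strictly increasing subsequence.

Patience tails give the LIS length; then backtrack through the dp parents:
12 → extends → [12]
8 → replaces 12 → [8]
2 → replaces 8 → [2]
1 → replaces 2 → [1]
13 → extends → [1, 13]
14 → extends → [1, 13, 14]
11 → replaces 13 → [1, 11, 14]
5 → replaces 11 → [1, 5, 14]
3 → replaces 5 → [1, 3, 14]
9 → replaces 14 → [1, 3, 9]
4 → replaces 9 → [1, 3, 4]
7 → extends → [1, 3, 4, 7]
15 → extends → [1, 3, 4, 7, 15]
10 → replaces 15 → [1, 3, 4, 7, 10]
6 → replaces 7 → [1, 3, 4, 6, 10]
Length 5; one witness is 2, 3, 4, 7, 15.

2, 3, 4, 7, 15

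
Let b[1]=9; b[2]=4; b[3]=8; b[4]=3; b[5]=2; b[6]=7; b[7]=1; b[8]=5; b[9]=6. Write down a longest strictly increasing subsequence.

4, 5, 6

Patience tails give the LIS length; then backtrack through the dp parents:
9 → extends → [9]
4 → replaces 9 → [4]
8 → extends → [4, 8]
3 → replaces 4 → [3, 8]
2 → replaces 3 → [2, 8]
7 → replaces 8 → [2, 7]
1 → replaces 2 → [1, 7]
5 → replaces 7 → [1, 5]
6 → extends → [1, 5, 6]
Length 3; one witness is 4, 5, 6.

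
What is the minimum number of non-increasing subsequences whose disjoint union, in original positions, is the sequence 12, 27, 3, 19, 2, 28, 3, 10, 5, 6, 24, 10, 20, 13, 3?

The minimum number of non-increasing subsequences covering a sequence equals the length of its longest strictly increasing subsequence.
LIS length is 6 (e.g. 2, 3, 5, 6, 10, 20), so 6 piles are needed.

6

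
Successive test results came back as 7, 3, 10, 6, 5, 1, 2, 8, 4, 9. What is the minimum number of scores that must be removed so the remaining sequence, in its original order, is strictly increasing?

6

Fewest deletions = n − (longest strictly increasing subsequence).
Patience tails:
7 → extends → [7]
3 → replaces 7 → [3]
10 → extends → [3, 10]
6 → replaces 10 → [3, 6]
5 → replaces 6 → [3, 5]
1 → replaces 3 → [1, 5]
2 → replaces 5 → [1, 2]
8 → extends → [1, 2, 8]
4 → replaces 8 → [1, 2, 4]
9 → extends → [1, 2, 4, 9]
Longest strictly increasing subsequence has length 4, so deletions = 10 − 4 = 6.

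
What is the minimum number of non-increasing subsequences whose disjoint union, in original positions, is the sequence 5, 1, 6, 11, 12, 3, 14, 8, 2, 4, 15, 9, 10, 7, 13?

Place each on the leftmost legal pile:
5 → new pile 1 (tops now [5])
1 → pile 1 (tops now [1])
6 → new pile 2 (tops now [1, 6])
11 → new pile 3 (tops now [1, 6, 11])
12 → new pile 4 (tops now [1, 6, 11, 12])
3 → pile 2 (tops now [1, 3, 11, 12])
14 → new pile 5 (tops now [1, 3, 11, 12, 14])
8 → pile 3 (tops now [1, 3, 8, 12, 14])
2 → pile 2 (tops now [1, 2, 8, 12, 14])
4 → pile 3 (tops now [1, 2, 4, 12, 14])
15 → new pile 6 (tops now [1, 2, 4, 12, 14, 15])
9 → pile 4 (tops now [1, 2, 4, 9, 14, 15])
10 → pile 5 (tops now [1, 2, 4, 9, 10, 15])
7 → pile 4 (tops now [1, 2, 4, 7, 10, 15])
13 → pile 6 (tops now [1, 2, 4, 7, 10, 13])
Six piles.

6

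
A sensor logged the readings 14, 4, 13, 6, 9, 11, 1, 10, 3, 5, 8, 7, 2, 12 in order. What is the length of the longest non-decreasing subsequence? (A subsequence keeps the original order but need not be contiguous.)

Let dp[i] be the length of the longest such subsequence ending at index i:
i:      1  2  3  4  5  6  7  8  9 10 11 12 13 14
a[i]:  14  4 13  6  9 11  1 10  3  5  8  7  2 12
dp:     1  1  2  2  3  4  1  4  2  3  4  4  2  5
Maximum dp value is 5.

5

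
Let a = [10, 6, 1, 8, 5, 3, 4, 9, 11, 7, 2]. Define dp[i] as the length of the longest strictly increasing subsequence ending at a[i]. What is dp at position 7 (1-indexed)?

3

dp[i] = 1 + max{dp[j] : j<i, a[j]<a[i]} (or 1 if no such j):
i:      1  2  3  4  5  6  7  8  9 10 11
a[i]:  10  6  1  8  5  3  4  9 11  7  2
dp:     1  1  1  2  2  2  3  4  5  4  2
At index 7 the value is 3.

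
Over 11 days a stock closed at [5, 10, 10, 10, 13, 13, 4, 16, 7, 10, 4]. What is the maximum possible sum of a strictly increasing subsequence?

Let S[i] be the best sum of a strictly increasing subsequence ending at i:
i:      1  2  3  4  5  6  7  8  9 10 11
a[i]:   5 10 10 10 13 13  4 16  7 10  4
S:      5 15 15 15 28 28  4 44 12 22  4
Maximum is 44 (e.g. 5 + 10 + 13 + 16).

44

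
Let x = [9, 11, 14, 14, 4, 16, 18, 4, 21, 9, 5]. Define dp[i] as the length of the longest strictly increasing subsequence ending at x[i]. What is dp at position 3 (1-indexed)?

3

dp[i] = 1 + max{dp[j] : j<i, x[j]<x[i]} (or 1 if no such j):
i:      1  2  3  4  5  6  7  8  9 10 11
x[i]:   9 11 14 14  4 16 18  4 21  9  5
dp:     1  2  3  3  1  4  5  1  6  2  2
At index 3 the value is 3.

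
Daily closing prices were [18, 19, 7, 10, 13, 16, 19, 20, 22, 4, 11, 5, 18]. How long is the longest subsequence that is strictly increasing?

Track the smallest tail for each achievable length (strict):
18 → extends → [18]
19 → extends → [18, 19]
7 → replaces 18 → [7, 19]
10 → replaces 19 → [7, 10]
13 → extends → [7, 10, 13]
16 → extends → [7, 10, 13, 16]
19 → extends → [7, 10, 13, 16, 19]
20 → extends → [7, 10, 13, 16, 19, 20]
22 → extends → [7, 10, 13, 16, 19, 20, 22]
4 → replaces 7 → [4, 10, 13, 16, 19, 20, 22]
11 → replaces 13 → [4, 10, 11, 16, 19, 20, 22]
5 → replaces 10 → [4, 5, 11, 16, 19, 20, 22]
18 → replaces 19 → [4, 5, 11, 16, 18, 20, 22]
Seven tails, so the longest strictly increasing subsequence has length 7 (e.g. 7, 10, 13, 16, 19, 20, 22).

7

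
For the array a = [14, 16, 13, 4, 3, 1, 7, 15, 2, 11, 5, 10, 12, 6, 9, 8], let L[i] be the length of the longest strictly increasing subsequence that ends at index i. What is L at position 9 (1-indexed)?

2

dp[i] = 1 + max{dp[j] : j<i, a[j]<a[i]} (or 1 if no such j):
i:      1  2  3  4  5  6  7  8  9 10 11 12 13 14 15 16
a[i]:  14 16 13  4  3  1  7 15  2 11  5 10 12  6  9  8
dp:     1  2  1  1  1  1  2  3  2  3  3  4  5  4  5  5
At index 9 the value is 2.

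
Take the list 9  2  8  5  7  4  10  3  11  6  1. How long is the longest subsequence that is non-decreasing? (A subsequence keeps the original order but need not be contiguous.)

5

Track the smallest tail for each achievable length (allowing ties):
9 → extends → [9]
2 → replaces 9 → [2]
8 → extends → [2, 8]
5 → replaces 8 → [2, 5]
7 → extends → [2, 5, 7]
4 → replaces 5 → [2, 4, 7]
10 → extends → [2, 4, 7, 10]
3 → replaces 4 → [2, 3, 7, 10]
11 → extends → [2, 3, 7, 10, 11]
6 → replaces 7 → [2, 3, 6, 10, 11]
1 → replaces 2 → [1, 3, 6, 10, 11]
Five tails, so the longest non-decreasing subsequence has length 5 (e.g. 2, 5, 7, 10, 11).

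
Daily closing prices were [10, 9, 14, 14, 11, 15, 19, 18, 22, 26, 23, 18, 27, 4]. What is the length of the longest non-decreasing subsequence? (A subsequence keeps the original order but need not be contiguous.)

8

Let dp[i] be the length of the longest such subsequence ending at index i:
i:      1  2  3  4  5  6  7  8  9 10 11 12 13 14
a[i]:  10  9 14 14 11 15 19 18 22 26 23 18 27  4
dp:     1  1  2  3  2  4  5  5  6  7  7  6  8  1
Maximum dp value is 8.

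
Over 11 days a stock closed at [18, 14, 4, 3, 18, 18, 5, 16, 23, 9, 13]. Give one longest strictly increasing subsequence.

4, 5, 16, 23

Patience tails give the LIS length; then backtrack through the dp parents:
18 → extends → [18]
14 → replaces 18 → [14]
4 → replaces 14 → [4]
3 → replaces 4 → [3]
18 → extends → [3, 18]
18 → already a tail → [3, 18]
5 → replaces 18 → [3, 5]
16 → extends → [3, 5, 16]
23 → extends → [3, 5, 16, 23]
9 → replaces 16 → [3, 5, 9, 23]
13 → replaces 23 → [3, 5, 9, 13]
Length 4; one witness is 4, 5, 16, 23.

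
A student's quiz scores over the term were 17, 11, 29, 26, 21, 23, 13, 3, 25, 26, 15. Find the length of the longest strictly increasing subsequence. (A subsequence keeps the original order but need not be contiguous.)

5

Track the smallest tail for each achievable length (strict):
17 → extends → [17]
11 → replaces 17 → [11]
29 → extends → [11, 29]
26 → replaces 29 → [11, 26]
21 → replaces 26 → [11, 21]
23 → extends → [11, 21, 23]
13 → replaces 21 → [11, 13, 23]
3 → replaces 11 → [3, 13, 23]
25 → extends → [3, 13, 23, 25]
26 → extends → [3, 13, 23, 25, 26]
15 → replaces 23 → [3, 13, 15, 25, 26]
Five tails, so the longest strictly increasing subsequence has length 5 (e.g. 17, 21, 23, 25, 26).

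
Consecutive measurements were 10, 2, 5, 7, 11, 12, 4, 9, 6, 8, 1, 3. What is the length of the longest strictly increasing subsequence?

5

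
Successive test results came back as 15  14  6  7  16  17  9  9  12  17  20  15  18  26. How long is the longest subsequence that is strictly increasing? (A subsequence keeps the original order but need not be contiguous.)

Track the smallest tail for each achievable length (strict):
15 → extends → [15]
14 → replaces 15 → [14]
6 → replaces 14 → [6]
7 → extends → [6, 7]
16 → extends → [6, 7, 16]
17 → extends → [6, 7, 16, 17]
9 → replaces 16 → [6, 7, 9, 17]
9 → already a tail → [6, 7, 9, 17]
12 → replaces 17 → [6, 7, 9, 12]
17 → extends → [6, 7, 9, 12, 17]
20 → extends → [6, 7, 9, 12, 17, 20]
15 → replaces 17 → [6, 7, 9, 12, 15, 20]
18 → replaces 20 → [6, 7, 9, 12, 15, 18]
26 → extends → [6, 7, 9, 12, 15, 18, 26]
Seven tails, so the longest strictly increasing subsequence has length 7 (e.g. 6, 7, 9, 12, 17, 20, 26).

7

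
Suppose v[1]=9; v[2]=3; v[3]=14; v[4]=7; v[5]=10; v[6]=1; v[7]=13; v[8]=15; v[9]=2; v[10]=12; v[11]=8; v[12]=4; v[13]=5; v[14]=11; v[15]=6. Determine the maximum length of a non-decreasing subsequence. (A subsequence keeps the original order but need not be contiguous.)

Let dp[i] be the length of the longest such subsequence ending at index i:
i:      1  2  3  4  5  6  7  8  9 10 11 12 13 14 15
v[i]:   9  3 14  7 10  1 13 15  2 12  8  4  5 11  6
dp:     1  1  2  2  3  1  4  5  2  4  3  3  4  5  5
Maximum dp value is 5.

5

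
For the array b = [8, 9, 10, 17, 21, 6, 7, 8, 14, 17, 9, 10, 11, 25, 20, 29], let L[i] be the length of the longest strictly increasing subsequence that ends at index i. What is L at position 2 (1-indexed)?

2

dp[i] = 1 + max{dp[j] : j<i, b[j]<b[i]} (or 1 if no such j):
i:      1  2  3  4  5  6  7  8  9 10 11 12 13 14 15 16
b[i]:   8  9 10 17 21  6  7  8 14 17  9 10 11 25 20 29
dp:     1  2  3  4  5  1  2  3  4  5  4  5  6  7  7  8
At index 2 the value is 2.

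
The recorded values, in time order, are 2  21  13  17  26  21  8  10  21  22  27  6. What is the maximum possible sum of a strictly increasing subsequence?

102

Let S[i] be the best sum of a strictly increasing subsequence ending at i:
i:       1   2   3   4   5   6   7   8   9  10  11  12
a[i]:    2  21  13  17  26  21   8  10  21  22  27   6
S:       2  23  15  32  58  53  10  20  53  75 102   8
Maximum is 102 (e.g. 2 + 13 + 17 + 21 + 22 + 27).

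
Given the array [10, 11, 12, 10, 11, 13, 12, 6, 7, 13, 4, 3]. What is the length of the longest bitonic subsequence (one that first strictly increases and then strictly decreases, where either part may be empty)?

inc[i] = longest strictly increasing subsequence ending at i; dec[i] = longest strictly decreasing subsequence starting at i:
i:      1  2  3  4  5  6  7  8  9 10 11 12
a[i]:  10 11 12 10 11 13 12  6  7 13  4  3
inc:    1  2  3  1  2  4  3  1  2  4  1  1
dec:    4  5  5  4  4  5  4  3  3  3  2  1
Best peak at i=6 (value 13): inc=4, dec=5, length 4+5−1 = 8.

8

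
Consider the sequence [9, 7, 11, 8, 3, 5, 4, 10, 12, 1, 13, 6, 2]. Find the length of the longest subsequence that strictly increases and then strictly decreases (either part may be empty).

inc[i] = longest strictly increasing subsequence ending at i; dec[i] = longest strictly decreasing subsequence starting at i:
i:      1  2  3  4  5  6  7  8  9 10 11 12 13
a[i]:   9  7 11  8  3  5  4 10 12  1 13  6  2
inc:    1  1  2  2  1  2  2  3  4  1  5  3  2
dec:    5  4  5  4  2  3  2  3  3  1  3  2  1
Best peak at i=11 (value 13): inc=5, dec=3, length 5+3−1 = 7.

7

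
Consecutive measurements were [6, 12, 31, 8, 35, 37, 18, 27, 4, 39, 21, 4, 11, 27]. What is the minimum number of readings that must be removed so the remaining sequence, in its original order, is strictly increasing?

8

Fewest deletions = n − (longest strictly increasing subsequence).
Patience tails:
6 → extends → [6]
12 → extends → [6, 12]
31 → extends → [6, 12, 31]
8 → replaces 12 → [6, 8, 31]
35 → extends → [6, 8, 31, 35]
37 → extends → [6, 8, 31, 35, 37]
18 → replaces 31 → [6, 8, 18, 35, 37]
27 → replaces 35 → [6, 8, 18, 27, 37]
4 → replaces 6 → [4, 8, 18, 27, 37]
39 → extends → [4, 8, 18, 27, 37, 39]
21 → replaces 27 → [4, 8, 18, 21, 37, 39]
4 → already a tail → [4, 8, 18, 21, 37, 39]
11 → replaces 18 → [4, 8, 11, 21, 37, 39]
27 → replaces 37 → [4, 8, 11, 21, 27, 39]
Longest strictly increasing subsequence has length 6, so deletions = 14 − 6 = 8.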